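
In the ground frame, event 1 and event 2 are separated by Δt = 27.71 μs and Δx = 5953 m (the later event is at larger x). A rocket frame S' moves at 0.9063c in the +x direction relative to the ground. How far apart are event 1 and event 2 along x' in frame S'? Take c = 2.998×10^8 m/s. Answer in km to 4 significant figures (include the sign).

Δx' ≈ -3.729 km

γ = 1/√(1 − 0.9063²) = 2.36611
Δx' = γ(Δx − vΔt) = 2.36611 × (5953 m − 0.9063×(2.998×10^8 m/s)×27.71×10^-6 s)
= 2.36611 × (-1576.05 m) = -3.729 km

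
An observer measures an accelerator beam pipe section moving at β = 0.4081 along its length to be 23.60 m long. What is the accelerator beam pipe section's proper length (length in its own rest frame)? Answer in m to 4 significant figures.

L₀ ≈ 25.85 m

γ = 1/√(1 − 0.4081²) = 1.09537
L₀ = γL = 1.09537 × 23.60 = 25.85 m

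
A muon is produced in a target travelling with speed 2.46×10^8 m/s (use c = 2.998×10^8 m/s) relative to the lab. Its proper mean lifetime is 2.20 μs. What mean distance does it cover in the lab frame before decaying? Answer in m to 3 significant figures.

d ≈ 947 m

β = v/c = 2.46×10^8 / 2.998×10^8 = 0.82055
γ = 1/√(1 − 0.82055²) = 1.7495
Dilated lifetime: Δt = γτ₀ = 1.7495 × 2.20 μs = 3.8490 μs
d = vΔt = 0.82055c × 3.8490 μs = 2.4600×10^8 m/s × 3.8490×10^-6 s = 947 m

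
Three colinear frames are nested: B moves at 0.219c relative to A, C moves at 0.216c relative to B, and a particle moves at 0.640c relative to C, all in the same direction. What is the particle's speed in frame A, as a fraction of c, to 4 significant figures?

u ≈ 0.8337c

Compose boost 2: (0.216 + 0.219)/(1 + 0.216×0.219) = 0.4350/1.04730 = 0.415352
Compose boost 3: (0.640 + 0.415352)/(1 + 0.640×0.415352) = 1.05535/1.26583 = 0.8337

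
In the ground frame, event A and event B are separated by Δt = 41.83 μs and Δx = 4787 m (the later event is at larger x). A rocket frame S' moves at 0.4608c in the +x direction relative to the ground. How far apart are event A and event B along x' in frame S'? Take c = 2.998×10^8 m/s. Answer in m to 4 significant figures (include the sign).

γ = 1/√(1 − 0.4608²) = 1.12676
Δx' = γ(Δx − vΔt) = 1.12676 × (4787 m − 0.4608×(2.998×10^8 m/s)×41.83×10^-6 s)
= 1.12676 × (-991.724 m) = -1117 m

Δx' ≈ -1117 m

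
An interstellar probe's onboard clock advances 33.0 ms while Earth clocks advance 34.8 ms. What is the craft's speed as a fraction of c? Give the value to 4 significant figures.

γ = Δt/τ₀ = 34.8/33.0 = 1.05455
β = √(1 − 1/γ²) = √(1 − 1/1.05455²) = 0.3174

β ≈ 0.3174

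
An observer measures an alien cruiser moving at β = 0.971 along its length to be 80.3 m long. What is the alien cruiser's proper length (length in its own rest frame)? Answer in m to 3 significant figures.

L₀ ≈ 336 m

γ = 1/√(1 − 0.971²) = 4.1827
L₀ = γL = 4.1827 × 80.3 = 336 m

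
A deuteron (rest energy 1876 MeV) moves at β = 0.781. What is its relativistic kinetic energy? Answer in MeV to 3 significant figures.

K ≈ 1130 MeV

γ = 1/√(1 − 0.781²) = 1.6012
K = (γ − 1)m₀c² = (1.6012 − 1) × 1876 MeV = 0.60120 × 1876 MeV = 1130 MeV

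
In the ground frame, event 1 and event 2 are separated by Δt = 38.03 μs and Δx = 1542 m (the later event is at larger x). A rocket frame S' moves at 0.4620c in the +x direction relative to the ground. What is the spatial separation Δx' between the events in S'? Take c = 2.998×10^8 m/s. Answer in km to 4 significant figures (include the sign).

γ = 1/√(1 − 0.4620²) = 1.12755
Δx' = γ(Δx − vΔt) = 1.12755 × (1542 m − 0.4620×(2.998×10^8 m/s)×38.03×10^-6 s)
= 1.12755 × (-3725.44 m) = -4.201 km

Δx' ≈ -4.201 km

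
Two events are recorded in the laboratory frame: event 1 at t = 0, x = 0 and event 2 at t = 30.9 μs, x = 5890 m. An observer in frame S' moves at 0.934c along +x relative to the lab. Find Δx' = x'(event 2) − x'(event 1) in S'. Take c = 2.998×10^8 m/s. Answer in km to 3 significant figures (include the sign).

γ = 1/√(1 − 0.934²) = 2.7990
Δx' = γ(Δx − vΔt) = 2.7990 × (5890 m − 0.934×(2.998×10^8 m/s)×30.9×10^-6 s)
= 2.7990 × (-2762.4 m) = -7.73 km

Δx' ≈ -7.73 km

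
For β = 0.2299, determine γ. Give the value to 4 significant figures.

γ ≈ 1.028

γ = 1/√(1 − β²) = 1/√(1 − 0.2299²) = 1/√(0.947146) = 1.028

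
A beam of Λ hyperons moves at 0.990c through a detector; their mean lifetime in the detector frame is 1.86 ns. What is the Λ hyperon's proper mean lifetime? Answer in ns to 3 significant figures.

τ₀ ≈ 0.262 ns

γ = 1/√(1 − 0.990²) = 7.0888
Proper time: τ₀ = Δt/γ = 1.86/7.0888 = 0.262 ns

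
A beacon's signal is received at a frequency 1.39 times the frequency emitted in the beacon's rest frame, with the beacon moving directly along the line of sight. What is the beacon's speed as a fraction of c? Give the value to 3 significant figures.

β ≈ 0.318

f_obs/f_src = √((1+β)/(1−β)) = 1.39  ⇒  (1+β)/(1−β) = 1.9321
β = |1 − D²|/(1 + D²) = |1 − 1.9321|/(1 + 1.9321) = 0.318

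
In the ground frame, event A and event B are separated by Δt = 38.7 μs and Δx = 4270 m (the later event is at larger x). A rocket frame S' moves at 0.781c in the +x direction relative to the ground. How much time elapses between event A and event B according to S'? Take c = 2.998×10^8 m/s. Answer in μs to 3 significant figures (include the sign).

Δt' ≈ 44.2 μs

γ = 1/√(1 − 0.781²) = 1.6012
Δt' = γ(Δt − vΔx/c²) = 1.6012 × (38.7 μs − 0.781×4270 m / (2.998×10^8 m/s))
= 1.6012 × (27.576 μs) = 44.2 μs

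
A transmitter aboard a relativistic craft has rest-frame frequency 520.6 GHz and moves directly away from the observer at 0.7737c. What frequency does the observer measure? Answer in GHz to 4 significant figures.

Relativistic Doppler: f_obs = f_src √((1−β)/(1+β))
= 520.6 × √(0.226300/1.77370) = 520.6 × 0.357192 = 186.0 GHz

f_obs ≈ 186.0 GHz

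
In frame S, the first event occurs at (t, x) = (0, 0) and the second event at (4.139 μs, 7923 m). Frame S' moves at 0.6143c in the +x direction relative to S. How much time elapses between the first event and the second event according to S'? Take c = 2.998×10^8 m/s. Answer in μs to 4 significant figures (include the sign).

γ = 1/√(1 − 0.6143²) = 1.26731
Δt' = γ(Δt − vΔx/c²) = 1.26731 × (4.139 μs − 0.6143×7923 m / (2.998×10^8 m/s))
= 1.26731 × (-12.0955 μs) = -15.33 μs

Δt' ≈ -15.33 μs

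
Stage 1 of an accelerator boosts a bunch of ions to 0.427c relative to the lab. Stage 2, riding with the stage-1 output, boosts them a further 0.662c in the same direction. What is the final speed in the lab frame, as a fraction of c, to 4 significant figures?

u ≈ 0.8490c

Compose boost 2: (0.662 + 0.427)/(1 + 0.662×0.427) = 1.089/1.28267 = 0.8490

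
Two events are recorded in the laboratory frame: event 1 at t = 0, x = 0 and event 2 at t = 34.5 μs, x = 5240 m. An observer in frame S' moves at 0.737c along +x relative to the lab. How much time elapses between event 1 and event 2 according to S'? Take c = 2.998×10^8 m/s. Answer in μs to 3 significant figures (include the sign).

Δt' ≈ 32.0 μs

γ = 1/√(1 − 0.737²) = 1.4795
Δt' = γ(Δt − vΔx/c²) = 1.4795 × (34.5 μs − 0.737×5240 m / (2.998×10^8 m/s))
= 1.4795 × (21.618 μs) = 32.0 μs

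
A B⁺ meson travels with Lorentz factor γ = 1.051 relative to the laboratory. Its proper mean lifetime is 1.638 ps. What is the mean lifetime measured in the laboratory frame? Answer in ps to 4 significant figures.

γ = 1.051 (given)
Time dilation: Δt = γτ₀ = 1.051 × 1.638 ps = 1.722 ps

Δt ≈ 1.722 ps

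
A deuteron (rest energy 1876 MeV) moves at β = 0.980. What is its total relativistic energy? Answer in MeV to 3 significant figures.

γ = 1/√(1 − 0.980²) = 5.0252
E = γm₀c² = 5.0252 × 1876 MeV = 9430 MeV

E ≈ 9430 MeV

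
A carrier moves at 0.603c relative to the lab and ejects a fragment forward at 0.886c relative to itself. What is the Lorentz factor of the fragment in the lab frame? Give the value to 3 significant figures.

γ ≈ 4.15

u_lab = (0.886 + 0.603)/(1 + 0.886×0.603) = 1.489/1.53426 = 0.970502
γ = 1/√(1 − 0.970502²) = 4.15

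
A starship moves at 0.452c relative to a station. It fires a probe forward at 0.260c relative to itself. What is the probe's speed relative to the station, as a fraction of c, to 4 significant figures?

u ≈ 0.6371c

Relativistic velocity addition: u = (u' + v)/(1 + u'v/c²)
= (0.260 + 0.452)/(1 + 0.260×0.452) = 0.7120/1.11752 = 0.6371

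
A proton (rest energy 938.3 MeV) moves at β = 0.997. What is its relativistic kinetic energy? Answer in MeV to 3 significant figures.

γ = 1/√(1 − 0.997²) = 12.920
K = (γ − 1)m₀c² = (12.920 − 1) × 938.3 MeV = 11.920 × 938.3 MeV = 11200 MeV

K ≈ 11200 MeV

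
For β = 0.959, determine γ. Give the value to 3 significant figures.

γ ≈ 3.53

γ = 1/√(1 − β²) = 1/√(1 − 0.959²) = 1/√(0.080319) = 3.53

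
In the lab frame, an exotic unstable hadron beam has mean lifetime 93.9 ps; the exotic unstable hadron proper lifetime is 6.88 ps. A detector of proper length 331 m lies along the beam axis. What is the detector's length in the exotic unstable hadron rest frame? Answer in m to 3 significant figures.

Time dilation ⇒ γ = Δt/τ₀ = 93.9/6.88 = 13.648
Length contraction: L = L₀/γ = 331/13.648 = 24.3 m

L ≈ 24.3 m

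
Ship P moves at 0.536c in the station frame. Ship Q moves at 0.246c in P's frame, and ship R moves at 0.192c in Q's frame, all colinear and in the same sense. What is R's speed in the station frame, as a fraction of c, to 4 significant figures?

Compose boost 2: (0.246 + 0.536)/(1 + 0.246×0.536) = 0.7820/1.13186 = 0.690901
Compose boost 3: (0.192 + 0.690901)/(1 + 0.192×0.690901) = 0.882901/1.13265 = 0.7795

u ≈ 0.7795c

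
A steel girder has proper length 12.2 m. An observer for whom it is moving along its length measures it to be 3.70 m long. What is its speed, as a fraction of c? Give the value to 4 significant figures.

γ = L₀/L = 12.2/3.70 = 3.29730
β = √(1 − 1/γ²) = 0.9529

β ≈ 0.9529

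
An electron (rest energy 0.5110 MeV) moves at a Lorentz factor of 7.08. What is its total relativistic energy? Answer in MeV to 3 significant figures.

γ = 7.08 (given)
E = γm₀c² = 7.08 × 0.5110 MeV = 3.62 MeV

E ≈ 3.62 MeV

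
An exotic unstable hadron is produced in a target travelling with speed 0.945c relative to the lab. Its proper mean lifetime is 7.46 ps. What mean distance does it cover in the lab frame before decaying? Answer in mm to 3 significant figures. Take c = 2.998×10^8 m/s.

d ≈ 6.46 mm

γ = 1/√(1 − 0.945²) = 3.0574
Dilated lifetime: Δt = γτ₀ = 3.0574 × 7.46 ps = 22.809 ps
d = vΔt = 0.945c × 22.809 ps = 2.8331×10^8 m/s × 2.2809×10^-11 s = 6.46 mm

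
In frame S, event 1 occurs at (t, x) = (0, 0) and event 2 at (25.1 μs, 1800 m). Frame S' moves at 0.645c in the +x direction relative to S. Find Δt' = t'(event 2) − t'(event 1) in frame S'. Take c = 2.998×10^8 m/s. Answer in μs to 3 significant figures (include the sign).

Δt' ≈ 27.8 μs

γ = 1/√(1 − 0.645²) = 1.3086
Δt' = γ(Δt − vΔx/c²) = 1.3086 × (25.1 μs − 0.645×1800 m / (2.998×10^8 m/s))
= 1.3086 × (21.227 μs) = 27.8 μs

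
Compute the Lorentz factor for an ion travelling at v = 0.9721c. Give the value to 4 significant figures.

γ ≈ 4.263

γ = 1/√(1 − β²) = 1/√(1 − 0.9721²) = 1/√(0.0550216) = 4.263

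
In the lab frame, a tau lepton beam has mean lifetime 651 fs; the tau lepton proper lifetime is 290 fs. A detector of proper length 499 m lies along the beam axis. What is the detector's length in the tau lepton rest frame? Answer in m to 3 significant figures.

Time dilation ⇒ γ = Δt/τ₀ = 651/290 = 2.2448
Length contraction: L = L₀/γ = 499/2.2448 = 222 m

L ≈ 222 m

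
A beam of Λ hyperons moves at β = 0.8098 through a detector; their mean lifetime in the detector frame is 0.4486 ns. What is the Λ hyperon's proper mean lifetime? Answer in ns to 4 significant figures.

γ = 1/√(1 − 0.8098²) = 1.70443
Proper time: τ₀ = Δt/γ = 0.4486/1.70443 = 0.2632 ns

τ₀ ≈ 0.2632 ns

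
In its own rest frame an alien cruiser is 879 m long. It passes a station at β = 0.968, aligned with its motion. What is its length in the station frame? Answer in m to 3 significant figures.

γ = 1/√(1 − 0.968²) = 3.9849
Length contraction: L = L₀/γ = 879/3.9849 = 221 m

L ≈ 221 m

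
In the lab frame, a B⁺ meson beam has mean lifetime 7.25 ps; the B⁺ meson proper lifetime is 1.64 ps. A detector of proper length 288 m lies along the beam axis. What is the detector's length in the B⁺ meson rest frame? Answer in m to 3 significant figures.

Time dilation ⇒ γ = Δt/τ₀ = 7.25/1.64 = 4.4207
Length contraction: L = L₀/γ = 288/4.4207 = 65.1 m

L ≈ 65.1 m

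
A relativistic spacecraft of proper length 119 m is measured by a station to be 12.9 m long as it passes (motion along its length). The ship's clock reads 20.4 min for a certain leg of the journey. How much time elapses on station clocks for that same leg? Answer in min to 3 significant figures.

Δt ≈ 188 min

Length contraction ⇒ γ = L₀/L = 119/12.9 = 9.2248
Time dilation: Δt = γτ₀ = 9.2248 × 20.4 min = 188 min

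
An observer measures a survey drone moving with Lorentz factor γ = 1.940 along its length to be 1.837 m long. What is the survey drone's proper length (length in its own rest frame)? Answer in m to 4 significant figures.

γ = 1.940 (given)
L₀ = γL = 1.940 × 1.837 = 3.564 m

L₀ ≈ 3.564 m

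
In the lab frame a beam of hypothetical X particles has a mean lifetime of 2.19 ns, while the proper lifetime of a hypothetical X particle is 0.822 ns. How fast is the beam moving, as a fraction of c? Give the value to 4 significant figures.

β ≈ 0.9269

γ = Δt/τ₀ = 2.19/0.822 = 2.66423
β = √(1 − 1/γ²) = √(1 − 1/2.66423²) = 0.9269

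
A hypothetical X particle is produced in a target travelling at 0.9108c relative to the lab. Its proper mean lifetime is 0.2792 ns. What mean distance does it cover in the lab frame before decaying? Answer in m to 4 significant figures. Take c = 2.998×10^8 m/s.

γ = 1/√(1 − 0.9108²) = 2.42220
Dilated lifetime: Δt = γτ₀ = 2.42220 × 0.2792 ns = 0.676278 ns
d = vΔt = 0.9108c × 0.676278 ns = 2.73058×10^8 m/s × 6.76278×10^-10 s = 0.1847 m

d ≈ 0.1847 m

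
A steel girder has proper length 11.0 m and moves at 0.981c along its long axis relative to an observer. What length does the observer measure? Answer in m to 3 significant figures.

γ = 1/√(1 − 0.981²) = 5.1544
Length contraction: L = L₀/γ = 11.0/5.1544 = 2.13 m

L ≈ 2.13 m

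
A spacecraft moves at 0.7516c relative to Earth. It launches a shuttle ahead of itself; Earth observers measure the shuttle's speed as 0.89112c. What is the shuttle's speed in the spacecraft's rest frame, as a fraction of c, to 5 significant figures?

Inverse velocity addition: u' = (u − v)/(1 − uv/c²)
= (0.89112 − 0.7516)/(1 − 0.89112×0.7516) = 0.13952/0.3302342 = 0.42249

u' ≈ 0.42249c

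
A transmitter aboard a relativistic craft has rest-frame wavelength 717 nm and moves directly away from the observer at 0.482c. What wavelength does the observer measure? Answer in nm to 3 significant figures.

Relativistic Doppler: λ_obs = λ_src √((1+β)/(1−β))
= 717 × √(1.4820/0.51800) = 717 × 1.6915 = 1210 nm

λ_obs ≈ 1210 nm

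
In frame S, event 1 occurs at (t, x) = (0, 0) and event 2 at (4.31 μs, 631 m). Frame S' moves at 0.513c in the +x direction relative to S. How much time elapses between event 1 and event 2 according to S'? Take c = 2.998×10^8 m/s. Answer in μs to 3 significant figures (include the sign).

Δt' ≈ 3.76 μs

γ = 1/√(1 − 0.513²) = 1.1650
Δt' = γ(Δt − vΔx/c²) = 1.1650 × (4.31 μs − 0.513×631 m / (2.998×10^8 m/s))
= 1.1650 × (3.2303 μs) = 3.76 μs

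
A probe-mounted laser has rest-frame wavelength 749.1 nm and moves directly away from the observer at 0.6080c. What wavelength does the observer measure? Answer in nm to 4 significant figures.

λ_obs ≈ 1517 nm

Relativistic Doppler: λ_obs = λ_src √((1+β)/(1−β))
= 749.1 × √(1.60800/0.392000) = 749.1 × 2.02535 = 1517 nm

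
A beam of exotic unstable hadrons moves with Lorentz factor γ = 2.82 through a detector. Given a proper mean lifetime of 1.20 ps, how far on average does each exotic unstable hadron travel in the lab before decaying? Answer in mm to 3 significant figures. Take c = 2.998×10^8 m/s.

d ≈ 0.949 mm

β = √(1 − 1/γ²) = √(1 − 1/2.82²) = 0.93501
Dilated lifetime: Δt = γτ₀ = 2.82 × 1.20 ps = 3.3840 ps
d = vΔt = 0.93501c × 3.3840 ps = 2.8032×10^8 m/s × 3.3840×10^-12 s = 0.949 mm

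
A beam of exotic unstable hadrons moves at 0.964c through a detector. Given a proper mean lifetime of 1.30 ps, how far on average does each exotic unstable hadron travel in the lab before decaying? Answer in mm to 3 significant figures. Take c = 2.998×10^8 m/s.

γ = 1/√(1 − 0.964²) = 3.7608
Dilated lifetime: Δt = γτ₀ = 3.7608 × 1.30 ps = 4.8890 ps
d = vΔt = 0.964c × 4.8890 ps = 2.8901×10^8 m/s × 4.8890×10^-12 s = 1.41 mm

d ≈ 1.41 mm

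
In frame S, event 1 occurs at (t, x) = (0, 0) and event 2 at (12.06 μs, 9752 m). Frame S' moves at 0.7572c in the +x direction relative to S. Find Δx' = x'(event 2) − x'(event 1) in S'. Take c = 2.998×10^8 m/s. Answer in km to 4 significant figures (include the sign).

γ = 1/√(1 − 0.7572²) = 1.53096
Δx' = γ(Δx − vΔt) = 1.53096 × (9752 m − 0.7572×(2.998×10^8 m/s)×12.06×10^-6 s)
= 1.53096 × (7014.28 m) = 10.74 km

Δx' ≈ 10.74 km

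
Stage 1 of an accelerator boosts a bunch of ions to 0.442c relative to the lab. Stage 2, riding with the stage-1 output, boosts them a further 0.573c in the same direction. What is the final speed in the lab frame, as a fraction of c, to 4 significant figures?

u ≈ 0.8099c

Compose boost 2: (0.573 + 0.442)/(1 + 0.573×0.442) = 1.015/1.25327 = 0.8099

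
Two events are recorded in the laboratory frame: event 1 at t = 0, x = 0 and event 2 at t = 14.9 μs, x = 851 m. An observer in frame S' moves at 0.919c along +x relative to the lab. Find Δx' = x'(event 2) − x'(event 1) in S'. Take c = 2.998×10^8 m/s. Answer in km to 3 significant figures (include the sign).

γ = 1/√(1 − 0.919²) = 2.5364
Δx' = γ(Δx − vΔt) = 2.5364 × (851 m − 0.919×(2.998×10^8 m/s)×14.9×10^-6 s)
= 2.5364 × (-3254.2 m) = -8.25 km

Δx' ≈ -8.25 km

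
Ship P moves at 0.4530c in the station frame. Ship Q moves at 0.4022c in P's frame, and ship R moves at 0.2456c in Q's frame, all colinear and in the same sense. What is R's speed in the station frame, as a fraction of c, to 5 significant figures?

u ≈ 0.82281c

Compose boost 2: (0.4022 + 0.4530)/(1 + 0.4022×0.4530) = 0.85520/1.182197 = 0.7233991
Compose boost 3: (0.2456 + 0.7233991)/(1 + 0.2456×0.7233991) = 0.9689991/1.177667 = 0.82281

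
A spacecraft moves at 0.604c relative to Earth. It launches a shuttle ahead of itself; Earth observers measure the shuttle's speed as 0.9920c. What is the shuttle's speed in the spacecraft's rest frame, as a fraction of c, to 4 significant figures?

Inverse velocity addition: u' = (u − v)/(1 − uv/c²)
= (0.9920 − 0.604)/(1 − 0.9920×0.604) = 0.3880/0.400832 = 0.9680

u' ≈ 0.9680c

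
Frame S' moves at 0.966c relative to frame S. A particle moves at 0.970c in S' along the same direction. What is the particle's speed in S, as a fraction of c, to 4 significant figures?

Relativistic velocity addition: u = (u' + v)/(1 + u'v/c²)
= (0.970 + 0.966)/(1 + 0.970×0.966) = 1.936/1.93702 = 0.9995

u ≈ 0.9995c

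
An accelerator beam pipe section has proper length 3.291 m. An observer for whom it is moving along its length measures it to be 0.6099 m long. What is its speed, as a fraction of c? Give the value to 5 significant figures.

γ = L₀/L = 3.291/0.6099 = 5.395967
β = √(1 − 1/γ²) = 0.98268

β ≈ 0.98268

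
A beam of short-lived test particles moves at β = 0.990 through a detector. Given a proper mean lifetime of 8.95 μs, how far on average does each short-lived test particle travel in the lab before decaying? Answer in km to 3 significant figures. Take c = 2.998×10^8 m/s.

γ = 1/√(1 − 0.990²) = 7.0888
Dilated lifetime: Δt = γτ₀ = 7.0888 × 8.95 μs = 63.445 μs
d = vΔt = 0.990c × 63.445 μs = 2.9680×10^8 m/s × 6.3445×10^-5 s = 18.8 km

d ≈ 18.8 km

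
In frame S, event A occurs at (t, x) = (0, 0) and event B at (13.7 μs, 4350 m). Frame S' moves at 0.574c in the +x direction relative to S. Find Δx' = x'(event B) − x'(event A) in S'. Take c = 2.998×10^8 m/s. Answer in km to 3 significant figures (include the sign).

γ = 1/√(1 − 0.574²) = 1.2212
Δx' = γ(Δx − vΔt) = 1.2212 × (4350 m − 0.574×(2.998×10^8 m/s)×13.7×10^-6 s)
= 1.2212 × (1992.4 m) = 2.43 km

Δx' ≈ 2.43 km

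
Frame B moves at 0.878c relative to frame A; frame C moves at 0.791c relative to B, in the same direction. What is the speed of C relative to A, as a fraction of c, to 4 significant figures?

u ≈ 0.9850c

Compose boost 2: (0.791 + 0.878)/(1 + 0.791×0.878) = 1.669/1.69450 = 0.9850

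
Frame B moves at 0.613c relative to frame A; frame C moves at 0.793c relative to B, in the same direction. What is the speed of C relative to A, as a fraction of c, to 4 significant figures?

Compose boost 2: (0.793 + 0.613)/(1 + 0.793×0.613) = 1.406/1.48611 = 0.9461

u ≈ 0.9461c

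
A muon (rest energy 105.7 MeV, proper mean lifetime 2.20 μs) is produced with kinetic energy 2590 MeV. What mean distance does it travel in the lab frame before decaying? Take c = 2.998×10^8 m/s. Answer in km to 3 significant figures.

γ = 1 + K/(m₀c²) = 1 + 2590/105.7 = 25.503
β = √(1 − 1/γ²) = 0.99923
Dilated lifetime: γτ₀ = 25.503 × 2.20 μs = 56.107 μs
d = βc·γτ₀ = 0.99923 × (2.998×10^8 m/s) × 5.6107×10^-5 s = 16.8 km

d ≈ 16.8 km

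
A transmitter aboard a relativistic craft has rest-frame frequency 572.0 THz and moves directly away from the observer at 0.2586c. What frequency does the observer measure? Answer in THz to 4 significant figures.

f_obs ≈ 439.0 THz

Relativistic Doppler: f_obs = f_src √((1−β)/(1+β))
= 572.0 × √(0.741400/1.25860) = 572.0 × 0.767507 = 439.0 THz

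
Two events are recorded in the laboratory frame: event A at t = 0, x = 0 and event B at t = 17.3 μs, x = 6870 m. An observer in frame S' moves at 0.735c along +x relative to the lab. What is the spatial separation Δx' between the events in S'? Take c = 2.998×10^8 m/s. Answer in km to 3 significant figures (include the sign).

γ = 1/√(1 − 0.735²) = 1.4748
Δx' = γ(Δx − vΔt) = 1.4748 × (6870 m − 0.735×(2.998×10^8 m/s)×17.3×10^-6 s)
= 1.4748 × (3057.9 m) = 4.51 km

Δx' ≈ 4.51 km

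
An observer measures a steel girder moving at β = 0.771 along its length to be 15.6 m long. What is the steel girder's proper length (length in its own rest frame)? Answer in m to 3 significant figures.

L₀ ≈ 24.5 m

γ = 1/√(1 − 0.771²) = 1.5703
L₀ = γL = 1.5703 × 15.6 = 24.5 m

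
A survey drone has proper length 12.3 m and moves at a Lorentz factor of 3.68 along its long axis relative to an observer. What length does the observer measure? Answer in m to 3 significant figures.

γ = 3.68 (given)
Length contraction: L = L₀/γ = 12.3/3.68 = 3.34 m

L ≈ 3.34 m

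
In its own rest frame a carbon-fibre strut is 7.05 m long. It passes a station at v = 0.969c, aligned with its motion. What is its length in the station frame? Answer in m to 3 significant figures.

L ≈ 1.74 m

γ = 1/√(1 − 0.969²) = 4.0476
Length contraction: L = L₀/γ = 7.05/4.0476 = 1.74 m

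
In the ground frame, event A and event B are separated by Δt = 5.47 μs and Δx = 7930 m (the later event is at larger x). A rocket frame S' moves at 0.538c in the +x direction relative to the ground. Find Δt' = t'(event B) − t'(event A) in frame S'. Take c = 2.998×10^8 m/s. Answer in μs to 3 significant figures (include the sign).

Δt' ≈ -10.4 μs

γ = 1/√(1 − 0.538²) = 1.1863
Δt' = γ(Δt − vΔx/c²) = 1.1863 × (5.47 μs − 0.538×7930 m / (2.998×10^8 m/s))
= 1.1863 × (-8.7606 μs) = -10.4 μs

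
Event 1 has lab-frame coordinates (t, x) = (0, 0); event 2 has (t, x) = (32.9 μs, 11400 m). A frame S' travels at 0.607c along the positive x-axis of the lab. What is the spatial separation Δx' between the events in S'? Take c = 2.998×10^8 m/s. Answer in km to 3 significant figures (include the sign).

Δx' ≈ 6.81 km

γ = 1/√(1 − 0.607²) = 1.2583
Δx' = γ(Δx − vΔt) = 1.2583 × (11400 m − 0.607×(2.998×10^8 m/s)×32.9×10^-6 s)
= 1.2583 × (5412.9 m) = 6.81 km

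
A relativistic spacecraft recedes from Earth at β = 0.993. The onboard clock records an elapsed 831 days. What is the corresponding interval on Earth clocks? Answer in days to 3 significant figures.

Δt ≈ 7040 days

γ = 1/√(1 − 0.993²) = 8.4664
Time dilation: Δt = γτ₀ = 8.4664 × 831 days = 7040 days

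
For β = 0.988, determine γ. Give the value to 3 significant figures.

γ = 1/√(1 − β²) = 1/√(1 − 0.988²) = 1/√(0.023856) = 6.47

γ ≈ 6.47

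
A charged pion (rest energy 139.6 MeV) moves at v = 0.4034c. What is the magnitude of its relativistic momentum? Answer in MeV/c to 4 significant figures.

γ = 1/√(1 − 0.4034²) = 1.09287
p = γβm₀c = 1.09287 × 0.4034 × 139.6 MeV/c = 61.54 MeV/c

p ≈ 61.54 MeV/c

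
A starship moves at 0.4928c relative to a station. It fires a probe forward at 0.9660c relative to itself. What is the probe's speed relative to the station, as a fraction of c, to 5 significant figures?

Relativistic velocity addition: u = (u' + v)/(1 + u'v/c²)
= (0.9660 + 0.4928)/(1 + 0.9660×0.4928) = 1.4588/1.476045 = 0.98832

u ≈ 0.98832c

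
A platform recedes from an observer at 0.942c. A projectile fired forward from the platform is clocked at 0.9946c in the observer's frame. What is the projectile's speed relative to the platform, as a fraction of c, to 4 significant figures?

u' ≈ 0.8338c

Inverse velocity addition: u' = (u − v)/(1 − uv/c²)
= (0.9946 − 0.942)/(1 − 0.9946×0.942) = 0.05260/0.0630868 = 0.8338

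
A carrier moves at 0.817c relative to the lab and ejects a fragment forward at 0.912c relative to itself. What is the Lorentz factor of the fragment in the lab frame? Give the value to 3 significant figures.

γ ≈ 7.38

u_lab = (0.912 + 0.817)/(1 + 0.912×0.817) = 1.729/1.74510 = 0.990772
γ = 1/√(1 − 0.990772²) = 7.38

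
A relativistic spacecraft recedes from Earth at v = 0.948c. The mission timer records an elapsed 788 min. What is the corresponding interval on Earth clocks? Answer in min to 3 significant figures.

Δt ≈ 2480 min

γ = 1/√(1 − 0.948²) = 3.1420
Time dilation: Δt = γτ₀ = 3.1420 × 788 min = 2480 min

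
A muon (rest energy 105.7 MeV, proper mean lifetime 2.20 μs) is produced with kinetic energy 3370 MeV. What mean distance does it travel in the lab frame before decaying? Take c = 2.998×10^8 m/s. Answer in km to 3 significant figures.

γ = 1 + K/(m₀c²) = 1 + 3370/105.7 = 32.883
β = √(1 − 1/γ²) = 0.99954
Dilated lifetime: γτ₀ = 32.883 × 2.20 μs = 72.342 μs
d = βc·γτ₀ = 0.99954 × (2.998×10^8 m/s) × 7.2342×10^-5 s = 21.7 km

d ≈ 21.7 km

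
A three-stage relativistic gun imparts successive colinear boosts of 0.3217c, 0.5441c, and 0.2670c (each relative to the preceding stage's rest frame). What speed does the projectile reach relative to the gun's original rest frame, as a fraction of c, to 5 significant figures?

Compose boost 2: (0.5441 + 0.3217)/(1 + 0.5441×0.3217) = 0.86580/1.175037 = 0.7368279
Compose boost 3: (0.2670 + 0.7368279)/(1 + 0.2670×0.7368279) = 1.003828/1.196733 = 0.83881

u ≈ 0.83881c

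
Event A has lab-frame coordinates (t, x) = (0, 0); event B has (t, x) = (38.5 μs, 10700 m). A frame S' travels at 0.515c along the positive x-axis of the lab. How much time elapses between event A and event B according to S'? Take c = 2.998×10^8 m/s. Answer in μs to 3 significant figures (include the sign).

Δt' ≈ 23.5 μs

γ = 1/√(1 − 0.515²) = 1.1666
Δt' = γ(Δt − vΔx/c²) = 1.1666 × (38.5 μs − 0.515×10700 m / (2.998×10^8 m/s))
= 1.1666 × (20.119 μs) = 23.5 μs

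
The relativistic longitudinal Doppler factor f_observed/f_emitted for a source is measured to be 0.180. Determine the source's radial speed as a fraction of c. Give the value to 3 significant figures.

f_obs/f_src = √((1−β)/(1+β)) = 0.180  ⇒  (1−β)/(1+β) = 0.032400
β = |1 − D²|/(1 + D²) = |1 − 0.032400|/(1 + 0.032400) = 0.937

β ≈ 0.937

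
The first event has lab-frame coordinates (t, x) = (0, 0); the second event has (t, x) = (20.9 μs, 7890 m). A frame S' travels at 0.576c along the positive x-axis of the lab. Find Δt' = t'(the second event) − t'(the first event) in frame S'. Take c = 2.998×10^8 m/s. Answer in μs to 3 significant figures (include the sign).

Δt' ≈ 7.02 μs

γ = 1/√(1 − 0.576²) = 1.2233
Δt' = γ(Δt − vΔx/c²) = 1.2233 × (20.9 μs − 0.576×7890 m / (2.998×10^8 m/s))
= 1.2233 × (5.7411 μs) = 7.02 μs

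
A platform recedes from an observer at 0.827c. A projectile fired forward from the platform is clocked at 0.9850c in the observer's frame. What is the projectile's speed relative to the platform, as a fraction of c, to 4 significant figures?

Inverse velocity addition: u' = (u − v)/(1 − uv/c²)
= (0.9850 − 0.827)/(1 − 0.9850×0.827) = 0.1580/0.185405 = 0.8522

u' ≈ 0.8522c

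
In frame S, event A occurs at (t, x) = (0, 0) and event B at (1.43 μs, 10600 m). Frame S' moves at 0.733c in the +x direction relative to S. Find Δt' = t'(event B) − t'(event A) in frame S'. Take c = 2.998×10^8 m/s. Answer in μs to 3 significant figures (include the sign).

Δt' ≈ -36.0 μs

γ = 1/√(1 − 0.733²) = 1.4701
Δt' = γ(Δt − vΔx/c²) = 1.4701 × (1.43 μs − 0.733×10600 m / (2.998×10^8 m/s))
= 1.4701 × (-24.487 μs) = -36.0 μs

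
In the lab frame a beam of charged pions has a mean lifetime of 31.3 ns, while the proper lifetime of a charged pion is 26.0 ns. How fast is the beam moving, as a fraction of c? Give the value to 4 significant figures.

γ = Δt/τ₀ = 31.3/26.0 = 1.20385
β = √(1 − 1/γ²) = √(1 − 1/1.20385²) = 0.5568

β ≈ 0.5568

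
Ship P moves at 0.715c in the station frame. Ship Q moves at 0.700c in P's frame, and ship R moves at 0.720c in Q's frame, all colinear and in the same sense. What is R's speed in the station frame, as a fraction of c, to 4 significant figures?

u ≈ 0.9905c

Compose boost 2: (0.700 + 0.715)/(1 + 0.700×0.715) = 1.415/1.50050 = 0.943019
Compose boost 3: (0.720 + 0.943019)/(1 + 0.720×0.943019) = 1.66302/1.67897 = 0.9905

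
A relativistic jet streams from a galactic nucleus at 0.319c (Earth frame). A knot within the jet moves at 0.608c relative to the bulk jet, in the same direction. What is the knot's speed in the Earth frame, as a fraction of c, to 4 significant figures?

Relativistic velocity addition: u = (u' + v)/(1 + u'v/c²)
= (0.608 + 0.319)/(1 + 0.608×0.319) = 0.9270/1.19395 = 0.7764

u ≈ 0.7764c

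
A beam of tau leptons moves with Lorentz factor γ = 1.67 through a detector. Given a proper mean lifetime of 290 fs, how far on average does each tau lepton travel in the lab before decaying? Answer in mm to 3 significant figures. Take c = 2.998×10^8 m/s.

β = √(1 − 1/γ²) = √(1 − 1/1.67²) = 0.80090
Dilated lifetime: Δt = γτ₀ = 1.67 × 290 fs = 484.30 fs
d = vΔt = 0.80090c × 484.30 fs = 2.4011×10^8 m/s × 4.8430×10^-13 s = 0.116 mm

d ≈ 0.116 mm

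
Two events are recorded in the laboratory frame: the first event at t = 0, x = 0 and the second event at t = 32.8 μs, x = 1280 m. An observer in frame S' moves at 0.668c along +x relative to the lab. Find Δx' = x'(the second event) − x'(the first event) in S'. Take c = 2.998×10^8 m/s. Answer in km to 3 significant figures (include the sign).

Δx' ≈ -7.11 km

γ = 1/√(1 − 0.668²) = 1.3438
Δx' = γ(Δx − vΔt) = 1.3438 × (1280 m − 0.668×(2.998×10^8 m/s)×32.8×10^-6 s)
= 1.3438 × (-5288.7 m) = -7.11 km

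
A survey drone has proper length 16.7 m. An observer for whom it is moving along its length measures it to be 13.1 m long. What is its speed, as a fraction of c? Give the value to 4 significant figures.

γ = L₀/L = 16.7/13.1 = 1.27481
β = √(1 − 1/γ²) = 0.6202

β ≈ 0.6202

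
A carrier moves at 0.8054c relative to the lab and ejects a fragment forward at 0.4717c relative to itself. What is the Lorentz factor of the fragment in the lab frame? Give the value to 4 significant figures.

u_lab = (0.4717 + 0.8054)/(1 + 0.4717×0.8054) = 1.2771/1.379907 = 0.9254970
γ = 1/√(1 − 0.9254970²) = 2.640

γ ≈ 2.640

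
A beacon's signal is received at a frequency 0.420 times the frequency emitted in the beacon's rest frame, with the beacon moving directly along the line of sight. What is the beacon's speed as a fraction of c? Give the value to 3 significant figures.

β ≈ 0.700

f_obs/f_src = √((1−β)/(1+β)) = 0.420  ⇒  (1−β)/(1+β) = 0.17640
β = |1 − D²|/(1 + D²) = |1 − 0.17640|/(1 + 0.17640) = 0.700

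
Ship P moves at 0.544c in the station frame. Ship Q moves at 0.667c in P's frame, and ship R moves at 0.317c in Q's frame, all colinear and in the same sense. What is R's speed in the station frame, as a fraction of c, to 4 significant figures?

u ≈ 0.9406c

Compose boost 2: (0.667 + 0.544)/(1 + 0.667×0.544) = 1.211/1.36285 = 0.888580
Compose boost 3: (0.317 + 0.888580)/(1 + 0.317×0.888580) = 1.20558/1.28168 = 0.9406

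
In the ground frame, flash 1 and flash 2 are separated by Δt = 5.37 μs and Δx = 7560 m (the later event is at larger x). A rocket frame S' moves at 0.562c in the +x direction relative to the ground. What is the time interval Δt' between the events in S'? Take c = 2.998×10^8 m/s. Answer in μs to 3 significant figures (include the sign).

Δt' ≈ -10.6 μs

γ = 1/√(1 − 0.562²) = 1.2090
Δt' = γ(Δt − vΔx/c²) = 1.2090 × (5.37 μs − 0.562×7560 m / (2.998×10^8 m/s))
= 1.2090 × (-8.8018 μs) = -10.6 μs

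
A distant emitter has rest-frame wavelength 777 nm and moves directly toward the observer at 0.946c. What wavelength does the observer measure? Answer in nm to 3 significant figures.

λ_obs ≈ 129 nm

Relativistic Doppler: λ_obs = λ_src √((1−β)/(1+β))
= 777 × √(0.054000/1.9460) = 777 × 0.16658 = 129 nm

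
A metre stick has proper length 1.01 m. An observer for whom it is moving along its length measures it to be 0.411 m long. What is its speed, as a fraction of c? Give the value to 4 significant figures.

γ = L₀/L = 1.01/0.411 = 2.45742
β = √(1 − 1/γ²) = 0.9135

β ≈ 0.9135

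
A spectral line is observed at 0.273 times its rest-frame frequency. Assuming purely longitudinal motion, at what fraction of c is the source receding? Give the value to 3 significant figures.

f_obs/f_src = √((1−β)/(1+β)) = 0.273  ⇒  (1−β)/(1+β) = 0.074529
β = |1 − D²|/(1 + D²) = |1 − 0.074529|/(1 + 0.074529) = 0.861

β ≈ 0.861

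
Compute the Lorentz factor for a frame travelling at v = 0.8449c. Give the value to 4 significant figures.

γ = 1/√(1 − β²) = 1/√(1 − 0.8449²) = 1/√(0.286144) = 1.869

γ ≈ 1.869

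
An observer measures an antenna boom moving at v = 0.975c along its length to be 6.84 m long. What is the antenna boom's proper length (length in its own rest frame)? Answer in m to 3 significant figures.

γ = 1/√(1 − 0.975²) = 4.5004
L₀ = γL = 4.5004 × 6.84 = 30.8 m

L₀ ≈ 30.8 m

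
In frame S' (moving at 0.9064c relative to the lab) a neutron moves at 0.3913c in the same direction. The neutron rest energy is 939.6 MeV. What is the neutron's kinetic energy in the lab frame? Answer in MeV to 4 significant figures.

K ≈ 2335 MeV

u_lab = (0.3913 + 0.9064)/(1 + 0.3913×0.9064) = 0.9579424
γ = 1/√(1 − 0.9579424²) = 3.48480
K = (γ − 1)m₀c² = (3.48480 − 1) × 939.6 = 2.48480 × 939.6 = 2335 MeV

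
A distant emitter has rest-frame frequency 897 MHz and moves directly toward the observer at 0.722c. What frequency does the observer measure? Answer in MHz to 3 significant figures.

f_obs ≈ 2230 MHz

Relativistic Doppler: f_obs = f_src √((1+β)/(1−β))
= 897 × √(1.7220/0.27800) = 897 × 2.4888 = 2230 MHz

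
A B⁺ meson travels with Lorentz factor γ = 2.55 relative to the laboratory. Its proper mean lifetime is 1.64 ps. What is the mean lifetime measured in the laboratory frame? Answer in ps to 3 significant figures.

Δt ≈ 4.18 ps

γ = 2.55 (given)
Time dilation: Δt = γτ₀ = 2.55 × 1.64 ps = 4.18 ps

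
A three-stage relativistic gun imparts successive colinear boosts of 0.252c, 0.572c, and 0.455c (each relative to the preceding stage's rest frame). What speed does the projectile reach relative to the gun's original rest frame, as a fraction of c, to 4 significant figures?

Compose boost 2: (0.572 + 0.252)/(1 + 0.572×0.252) = 0.8240/1.14414 = 0.720189
Compose boost 3: (0.455 + 0.720189)/(1 + 0.455×0.720189) = 1.17519/1.32769 = 0.8851

u ≈ 0.8851c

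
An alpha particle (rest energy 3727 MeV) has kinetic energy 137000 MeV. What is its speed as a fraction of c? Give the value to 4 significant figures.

β ≈ 0.9996

γ = 1 + K/(m₀c²) = 1 + 137000/3727 = 37.7588
β = √(1 − 1/γ²) = 0.9996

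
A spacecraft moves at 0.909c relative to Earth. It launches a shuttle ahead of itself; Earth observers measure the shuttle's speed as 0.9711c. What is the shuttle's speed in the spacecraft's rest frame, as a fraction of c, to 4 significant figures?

Inverse velocity addition: u' = (u − v)/(1 − uv/c²)
= (0.9711 − 0.909)/(1 − 0.9711×0.909) = 0.06210/0.117270 = 0.5295

u' ≈ 0.5295c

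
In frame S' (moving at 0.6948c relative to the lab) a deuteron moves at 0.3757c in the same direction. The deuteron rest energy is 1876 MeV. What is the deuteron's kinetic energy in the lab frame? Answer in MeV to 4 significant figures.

K ≈ 1673 MeV

u_lab = (0.3757 + 0.6948)/(1 + 0.3757×0.6948) = 0.8489049
γ = 1/√(1 − 0.8489049²) = 1.89198
K = (γ − 1)m₀c² = (1.89198 − 1) × 1876 = 0.891985 × 1876 = 1673 MeV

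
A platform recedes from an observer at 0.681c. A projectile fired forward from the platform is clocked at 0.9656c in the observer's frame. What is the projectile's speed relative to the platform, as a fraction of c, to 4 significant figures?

Inverse velocity addition: u' = (u − v)/(1 − uv/c²)
= (0.9656 − 0.681)/(1 − 0.9656×0.681) = 0.2846/0.342426 = 0.8311

u' ≈ 0.8311c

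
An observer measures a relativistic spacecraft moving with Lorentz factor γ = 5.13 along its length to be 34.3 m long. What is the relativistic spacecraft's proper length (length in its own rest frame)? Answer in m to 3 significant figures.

γ = 5.13 (given)
L₀ = γL = 5.13 × 34.3 = 176 m

L₀ ≈ 176 m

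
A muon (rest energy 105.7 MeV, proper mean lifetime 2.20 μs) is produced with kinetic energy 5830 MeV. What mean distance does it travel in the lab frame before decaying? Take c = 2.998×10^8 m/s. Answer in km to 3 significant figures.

d ≈ 37.0 km

γ = 1 + K/(m₀c²) = 1 + 5830/105.7 = 56.156
β = √(1 − 1/γ²) = 0.99984
Dilated lifetime: γτ₀ = 56.156 × 2.20 μs = 123.54 μs
d = βc·γτ₀ = 0.99984 × (2.998×10^8 m/s) × 0.00012354 s = 37.0 km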